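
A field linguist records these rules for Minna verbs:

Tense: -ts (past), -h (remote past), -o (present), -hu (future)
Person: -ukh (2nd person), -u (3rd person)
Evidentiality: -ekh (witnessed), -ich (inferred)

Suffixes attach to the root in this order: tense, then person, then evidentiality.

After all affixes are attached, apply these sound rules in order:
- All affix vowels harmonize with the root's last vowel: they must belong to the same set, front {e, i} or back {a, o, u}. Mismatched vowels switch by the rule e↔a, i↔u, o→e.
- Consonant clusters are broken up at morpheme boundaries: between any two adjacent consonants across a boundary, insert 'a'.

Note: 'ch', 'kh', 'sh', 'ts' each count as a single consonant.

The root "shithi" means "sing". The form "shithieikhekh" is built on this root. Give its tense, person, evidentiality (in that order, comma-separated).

Segment: shithi-o-ukh-ekh.
tense: -o → present.
person: -ukh → 2nd person.
evidentiality: -ekh → witnessed.

present, 2nd person, witnessed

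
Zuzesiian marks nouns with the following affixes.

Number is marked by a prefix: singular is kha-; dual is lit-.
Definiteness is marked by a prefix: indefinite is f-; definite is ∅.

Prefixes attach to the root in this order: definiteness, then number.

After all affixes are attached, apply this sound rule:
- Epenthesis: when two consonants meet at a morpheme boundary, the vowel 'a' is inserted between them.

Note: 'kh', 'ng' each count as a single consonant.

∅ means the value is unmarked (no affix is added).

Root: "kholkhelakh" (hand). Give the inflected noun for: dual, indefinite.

litafakholkhelakh

Attach definiteness indefinite f- → fkholkhelakh.
Attach number dual lit- → litfkholkhelakh.
Apply epenthesis: litfkholkhelakh → litafakholkhelakh.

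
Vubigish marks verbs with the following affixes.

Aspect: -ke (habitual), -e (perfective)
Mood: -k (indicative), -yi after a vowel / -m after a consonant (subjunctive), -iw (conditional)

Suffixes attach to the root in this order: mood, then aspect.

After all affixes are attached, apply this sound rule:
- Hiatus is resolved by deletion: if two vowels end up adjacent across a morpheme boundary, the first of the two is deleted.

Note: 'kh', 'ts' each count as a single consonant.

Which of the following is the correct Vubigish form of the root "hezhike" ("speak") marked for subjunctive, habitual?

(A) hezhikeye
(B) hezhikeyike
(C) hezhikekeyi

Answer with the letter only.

Attach mood subjunctive -yi (after vowel 'e') → hezhikeyi.
Attach aspect habitual -ke → hezhikeyike.
Vowel deletion: no change.
So the correct form is hezhikeyike, option (B).
(C) hezhikekeyi is wrong: it has the affixes in the wrong order.
(A) hezhikeye is wrong: it uses perfective instead of habitual for aspect.

B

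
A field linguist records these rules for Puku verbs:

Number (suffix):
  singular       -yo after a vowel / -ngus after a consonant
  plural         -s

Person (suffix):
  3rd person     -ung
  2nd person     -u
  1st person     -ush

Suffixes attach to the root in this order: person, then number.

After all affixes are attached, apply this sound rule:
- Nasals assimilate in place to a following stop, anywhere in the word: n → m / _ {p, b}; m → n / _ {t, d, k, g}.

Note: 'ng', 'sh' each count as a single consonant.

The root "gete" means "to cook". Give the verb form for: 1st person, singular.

geteushngus

Attach person 1st person -ush → geteush.
Attach number singular -ngus (after consonant 'sh') → geteushngus.
Nasal assimilation: no change.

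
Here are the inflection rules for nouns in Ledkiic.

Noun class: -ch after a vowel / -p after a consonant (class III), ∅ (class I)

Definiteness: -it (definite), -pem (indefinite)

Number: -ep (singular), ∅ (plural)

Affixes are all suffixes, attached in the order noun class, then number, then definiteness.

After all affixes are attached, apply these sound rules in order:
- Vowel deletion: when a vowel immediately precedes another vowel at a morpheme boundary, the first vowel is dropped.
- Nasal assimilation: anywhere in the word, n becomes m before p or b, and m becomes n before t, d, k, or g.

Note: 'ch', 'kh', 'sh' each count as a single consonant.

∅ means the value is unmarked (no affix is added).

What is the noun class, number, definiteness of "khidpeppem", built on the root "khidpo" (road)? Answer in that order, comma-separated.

Segment: khidpo-ep-pem.
noun class: ∅ → class I.
number: -ep → singular.
definiteness: -pem → indefinite.

class I, singular, indefinite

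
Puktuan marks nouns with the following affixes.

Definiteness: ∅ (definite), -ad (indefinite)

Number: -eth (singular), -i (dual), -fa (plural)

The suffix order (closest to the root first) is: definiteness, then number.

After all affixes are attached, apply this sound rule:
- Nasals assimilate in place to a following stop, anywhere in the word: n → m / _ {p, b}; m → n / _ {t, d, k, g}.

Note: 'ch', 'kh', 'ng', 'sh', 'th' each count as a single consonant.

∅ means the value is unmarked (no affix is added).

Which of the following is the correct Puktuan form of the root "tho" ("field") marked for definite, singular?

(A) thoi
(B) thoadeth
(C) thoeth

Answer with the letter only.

definiteness = definite: zero marking, form stays tho.
Attach number singular -eth → thoeth.
Nasal assimilation: no change.
So the correct form is thoeth, option (C).
(A) thoi is wrong: it uses dual instead of singular for number.
(B) thoadeth is wrong: it uses indefinite instead of definite for definiteness.

C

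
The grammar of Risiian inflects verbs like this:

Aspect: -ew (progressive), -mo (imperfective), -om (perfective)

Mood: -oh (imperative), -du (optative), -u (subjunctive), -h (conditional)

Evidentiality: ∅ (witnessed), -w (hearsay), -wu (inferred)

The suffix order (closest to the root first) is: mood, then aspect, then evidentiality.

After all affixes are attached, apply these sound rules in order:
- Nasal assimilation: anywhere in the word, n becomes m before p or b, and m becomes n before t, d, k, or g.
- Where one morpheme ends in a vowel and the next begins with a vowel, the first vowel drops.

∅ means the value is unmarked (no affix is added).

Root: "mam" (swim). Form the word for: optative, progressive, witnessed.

Attach mood optative -du → mamdu.
Attach aspect progressive -ew → mamduew.
evidentiality = witnessed: zero marking, form stays mamduew.
Apply nasal assimilation: mamduew → manduew.
Apply vowel deletion: manduew → mandew.

mandew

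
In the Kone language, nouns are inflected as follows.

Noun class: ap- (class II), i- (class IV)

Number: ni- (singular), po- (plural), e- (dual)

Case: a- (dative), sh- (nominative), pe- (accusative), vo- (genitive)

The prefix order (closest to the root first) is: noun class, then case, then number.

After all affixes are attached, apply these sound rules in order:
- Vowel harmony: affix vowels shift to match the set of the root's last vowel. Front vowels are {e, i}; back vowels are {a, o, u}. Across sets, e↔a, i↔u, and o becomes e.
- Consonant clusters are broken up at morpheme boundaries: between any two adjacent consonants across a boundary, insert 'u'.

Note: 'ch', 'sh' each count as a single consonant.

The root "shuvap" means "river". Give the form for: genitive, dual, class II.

avoapushuvap

Attach noun class class II ap- → apshuvap.
Attach case genitive vo- → voapshuvap.
Attach number dual e- → evoapshuvap.
Apply vowel harmony: evoapshuvap → avoapshuvap.
Apply epenthesis: avoapshuvap → avoapushuvap.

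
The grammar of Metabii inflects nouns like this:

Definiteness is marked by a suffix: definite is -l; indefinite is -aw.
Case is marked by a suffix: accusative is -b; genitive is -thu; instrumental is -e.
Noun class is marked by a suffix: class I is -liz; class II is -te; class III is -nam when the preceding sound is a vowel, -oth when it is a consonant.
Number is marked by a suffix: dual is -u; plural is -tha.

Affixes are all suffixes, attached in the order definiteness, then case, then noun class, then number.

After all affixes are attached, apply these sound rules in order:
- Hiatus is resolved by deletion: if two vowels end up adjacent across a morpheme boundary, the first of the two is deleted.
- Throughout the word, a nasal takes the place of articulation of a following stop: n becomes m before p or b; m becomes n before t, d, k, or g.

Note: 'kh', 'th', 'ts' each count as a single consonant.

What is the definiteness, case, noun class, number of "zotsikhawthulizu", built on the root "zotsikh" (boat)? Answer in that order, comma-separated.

indefinite, genitive, class I, dual

Segment: zotsikh-aw-thu-liz-u.
definiteness: -aw → indefinite.
case: -thu → genitive.
noun class: -liz → class I.
number: -u → dual.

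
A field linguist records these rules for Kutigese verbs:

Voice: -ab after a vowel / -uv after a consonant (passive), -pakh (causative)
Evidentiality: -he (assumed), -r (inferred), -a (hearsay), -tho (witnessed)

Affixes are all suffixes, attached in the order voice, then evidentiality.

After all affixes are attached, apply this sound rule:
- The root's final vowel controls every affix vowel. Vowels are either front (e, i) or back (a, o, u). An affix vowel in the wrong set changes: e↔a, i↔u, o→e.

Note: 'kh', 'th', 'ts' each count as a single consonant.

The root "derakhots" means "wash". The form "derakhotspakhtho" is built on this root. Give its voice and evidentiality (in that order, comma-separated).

Segment: derakhots-pakh-tho.
voice: -pakh → causative.
evidentiality: -tho → witnessed.

causative, witnessed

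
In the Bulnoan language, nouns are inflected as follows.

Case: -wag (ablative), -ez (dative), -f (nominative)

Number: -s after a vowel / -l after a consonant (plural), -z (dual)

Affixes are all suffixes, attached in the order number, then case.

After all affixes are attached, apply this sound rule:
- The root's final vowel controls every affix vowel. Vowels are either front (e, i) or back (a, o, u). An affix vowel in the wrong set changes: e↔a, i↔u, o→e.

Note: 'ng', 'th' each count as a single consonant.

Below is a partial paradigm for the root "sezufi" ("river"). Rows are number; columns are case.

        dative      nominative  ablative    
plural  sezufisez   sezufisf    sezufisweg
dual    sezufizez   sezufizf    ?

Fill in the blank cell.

Attach number dual -z → sezufiz.
Attach case ablative -wag → sezufizwag.
Apply vowel harmony: sezufizwag → sezufizweg.

sezufizweg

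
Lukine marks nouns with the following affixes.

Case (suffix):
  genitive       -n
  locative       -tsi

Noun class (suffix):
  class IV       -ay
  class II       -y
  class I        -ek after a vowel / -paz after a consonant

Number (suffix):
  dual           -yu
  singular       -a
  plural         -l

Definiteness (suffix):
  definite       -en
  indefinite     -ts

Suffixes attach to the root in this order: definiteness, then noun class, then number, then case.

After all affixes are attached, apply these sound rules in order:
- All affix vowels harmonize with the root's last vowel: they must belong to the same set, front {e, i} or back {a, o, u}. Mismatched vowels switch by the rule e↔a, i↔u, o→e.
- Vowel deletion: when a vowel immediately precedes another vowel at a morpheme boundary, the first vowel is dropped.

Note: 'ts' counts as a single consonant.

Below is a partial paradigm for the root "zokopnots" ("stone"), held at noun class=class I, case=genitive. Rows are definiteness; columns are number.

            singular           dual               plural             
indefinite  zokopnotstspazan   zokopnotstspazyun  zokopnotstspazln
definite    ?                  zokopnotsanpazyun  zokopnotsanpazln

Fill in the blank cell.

zokopnotsanpazan

Attach definiteness definite -en → zokopnotsen.
Attach noun class class I -paz (after consonant 'n') → zokopnotsenpaz.
Attach number singular -a → zokopnotsenpaza.
Attach case genitive -n → zokopnotsenpazan.
Apply vowel harmony: zokopnotsenpazan → zokopnotsanpazan.
Vowel deletion: no change.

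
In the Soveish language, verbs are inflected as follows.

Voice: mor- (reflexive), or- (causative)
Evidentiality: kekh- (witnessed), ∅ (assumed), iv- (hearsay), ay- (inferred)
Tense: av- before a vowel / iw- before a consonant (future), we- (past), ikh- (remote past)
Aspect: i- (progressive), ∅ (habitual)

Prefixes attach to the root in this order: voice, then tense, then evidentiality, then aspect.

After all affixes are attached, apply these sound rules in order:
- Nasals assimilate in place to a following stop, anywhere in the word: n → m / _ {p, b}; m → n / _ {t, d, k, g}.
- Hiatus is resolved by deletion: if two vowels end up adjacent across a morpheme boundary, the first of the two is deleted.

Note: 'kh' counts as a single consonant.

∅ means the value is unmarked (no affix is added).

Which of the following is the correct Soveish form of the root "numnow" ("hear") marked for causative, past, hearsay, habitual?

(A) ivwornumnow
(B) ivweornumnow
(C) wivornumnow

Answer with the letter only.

A

Attach voice causative or- → ornumnow.
Attach tense past we- → weornumnow.
Attach evidentiality hearsay iv- → ivweornumnow.
aspect = habitual: zero marking, form stays ivweornumnow.
Nasal assimilation: no change.
Apply vowel deletion: ivweornumnow → ivwornumnow.
So the correct form is ivwornumnow, option (A).
(C) wivornumnow is wrong: it has the affixes in the wrong order.
(B) ivweornumnow is wrong: it fails to apply the sound rule(s).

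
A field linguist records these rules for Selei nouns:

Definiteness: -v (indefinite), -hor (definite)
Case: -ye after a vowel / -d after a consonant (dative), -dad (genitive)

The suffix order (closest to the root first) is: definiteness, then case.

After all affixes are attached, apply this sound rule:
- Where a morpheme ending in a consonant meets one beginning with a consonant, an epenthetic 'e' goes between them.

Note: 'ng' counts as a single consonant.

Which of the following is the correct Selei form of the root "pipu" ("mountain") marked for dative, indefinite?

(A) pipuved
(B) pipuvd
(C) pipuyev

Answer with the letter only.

Attach definiteness indefinite -v → pipuv.
Attach case dative -d (after consonant 'v') → pipuvd.
Apply epenthesis: pipuvd → pipuved.
So the correct form is pipuved, option (A).
(B) pipuvd is wrong: it fails to apply the sound rule(s).
(C) pipuyev is wrong: it has the affixes in the wrong order.

A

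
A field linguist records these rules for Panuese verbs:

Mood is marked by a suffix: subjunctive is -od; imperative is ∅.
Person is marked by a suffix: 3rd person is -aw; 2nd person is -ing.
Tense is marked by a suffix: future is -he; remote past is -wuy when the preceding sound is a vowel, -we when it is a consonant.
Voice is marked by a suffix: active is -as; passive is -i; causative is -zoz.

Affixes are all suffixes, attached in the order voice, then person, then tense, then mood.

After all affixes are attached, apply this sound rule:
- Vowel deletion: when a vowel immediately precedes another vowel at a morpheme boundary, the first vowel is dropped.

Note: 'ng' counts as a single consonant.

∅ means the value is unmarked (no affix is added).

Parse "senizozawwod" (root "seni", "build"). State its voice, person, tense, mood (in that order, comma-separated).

causative, 3rd person, remote past, subjunctive

Segment: seni-zoz-aw-we-od.
voice: -zoz → causative.
person: -aw → 3rd person.
tense: -wuy/we → remote past.
mood: -od → subjunctive.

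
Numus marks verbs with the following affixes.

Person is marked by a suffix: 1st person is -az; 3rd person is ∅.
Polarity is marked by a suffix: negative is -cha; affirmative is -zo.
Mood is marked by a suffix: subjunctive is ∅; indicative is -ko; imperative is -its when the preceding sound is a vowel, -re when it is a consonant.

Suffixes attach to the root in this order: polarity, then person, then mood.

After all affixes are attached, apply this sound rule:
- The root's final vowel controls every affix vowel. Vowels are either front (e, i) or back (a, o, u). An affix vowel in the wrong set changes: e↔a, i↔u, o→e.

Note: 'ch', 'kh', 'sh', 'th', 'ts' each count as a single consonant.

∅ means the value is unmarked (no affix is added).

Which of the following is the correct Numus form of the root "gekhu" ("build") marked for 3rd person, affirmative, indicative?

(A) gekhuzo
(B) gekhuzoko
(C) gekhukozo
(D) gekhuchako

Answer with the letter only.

Attach polarity affirmative -zo → gekhuzo.
person = 3rd person: zero marking, form stays gekhuzo.
Attach mood indicative -ko → gekhuzoko.
Vowel harmony: no change.
So the correct form is gekhuzoko, option (B).
(C) gekhukozo is wrong: it has the affixes in the wrong order.
(A) gekhuzo is wrong: it uses subjunctive instead of indicative for mood.
(D) gekhuchako is wrong: it uses negative instead of affirmative for polarity.

B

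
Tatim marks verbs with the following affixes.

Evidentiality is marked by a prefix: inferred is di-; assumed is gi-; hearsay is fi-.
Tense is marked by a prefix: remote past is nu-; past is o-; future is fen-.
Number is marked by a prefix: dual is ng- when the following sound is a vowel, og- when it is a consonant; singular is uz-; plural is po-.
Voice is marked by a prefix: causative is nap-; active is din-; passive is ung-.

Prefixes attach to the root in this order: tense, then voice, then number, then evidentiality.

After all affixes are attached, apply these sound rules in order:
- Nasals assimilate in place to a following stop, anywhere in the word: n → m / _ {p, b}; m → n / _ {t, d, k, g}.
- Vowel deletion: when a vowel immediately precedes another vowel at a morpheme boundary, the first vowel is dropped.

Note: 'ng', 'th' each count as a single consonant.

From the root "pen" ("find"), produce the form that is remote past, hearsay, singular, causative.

fuznapnupen

Attach tense remote past nu- → nupen.
Attach voice causative nap- → napnupen.
Attach number singular uz- → uznapnupen.
Attach evidentiality hearsay fi- → fiuznapnupen.
Nasal assimilation: no change.
Apply vowel deletion: fiuznapnupen → fuznapnupen.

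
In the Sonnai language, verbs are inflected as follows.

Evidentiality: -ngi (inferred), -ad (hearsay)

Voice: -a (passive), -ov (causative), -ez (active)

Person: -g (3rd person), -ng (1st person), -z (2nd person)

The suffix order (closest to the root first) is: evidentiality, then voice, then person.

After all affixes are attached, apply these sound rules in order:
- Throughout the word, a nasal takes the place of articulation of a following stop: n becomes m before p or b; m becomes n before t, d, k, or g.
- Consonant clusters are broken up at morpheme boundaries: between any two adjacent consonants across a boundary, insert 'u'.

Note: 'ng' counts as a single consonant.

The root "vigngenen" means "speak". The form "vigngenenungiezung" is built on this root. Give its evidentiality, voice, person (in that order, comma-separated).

inferred, active, 1st person

Segment: vigngenen-ngi-ez-ng.
evidentiality: -ngi → inferred.
voice: -ez → active.
person: -ng → 1st person.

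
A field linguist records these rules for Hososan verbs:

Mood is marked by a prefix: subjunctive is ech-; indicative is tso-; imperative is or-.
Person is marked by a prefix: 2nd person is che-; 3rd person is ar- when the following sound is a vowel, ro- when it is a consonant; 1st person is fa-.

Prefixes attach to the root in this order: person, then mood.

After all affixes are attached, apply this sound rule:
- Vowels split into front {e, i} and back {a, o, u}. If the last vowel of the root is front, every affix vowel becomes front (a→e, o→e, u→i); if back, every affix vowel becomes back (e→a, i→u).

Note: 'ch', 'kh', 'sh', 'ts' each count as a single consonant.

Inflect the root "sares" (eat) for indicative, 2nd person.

tsechesares

Attach person 2nd person che- → chesares.
Attach mood indicative tso- → tsochesares.
Apply vowel harmony: tsochesares → tsechesares.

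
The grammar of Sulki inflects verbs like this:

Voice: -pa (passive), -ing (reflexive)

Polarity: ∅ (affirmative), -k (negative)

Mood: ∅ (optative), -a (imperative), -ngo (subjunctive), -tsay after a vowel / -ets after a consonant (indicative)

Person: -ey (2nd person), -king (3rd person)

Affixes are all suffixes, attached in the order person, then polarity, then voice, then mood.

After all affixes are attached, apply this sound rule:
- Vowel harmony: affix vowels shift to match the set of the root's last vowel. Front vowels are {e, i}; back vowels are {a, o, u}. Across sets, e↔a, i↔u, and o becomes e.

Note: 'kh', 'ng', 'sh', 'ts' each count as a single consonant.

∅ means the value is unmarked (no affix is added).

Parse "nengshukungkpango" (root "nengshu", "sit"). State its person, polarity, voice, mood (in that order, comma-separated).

3rd person, negative, passive, subjunctive

Segment: nengshu-king-k-pa-ngo.
person: -king → 3rd person.
polarity: -k → negative.
voice: -pa → passive.
mood: -ngo → subjunctive.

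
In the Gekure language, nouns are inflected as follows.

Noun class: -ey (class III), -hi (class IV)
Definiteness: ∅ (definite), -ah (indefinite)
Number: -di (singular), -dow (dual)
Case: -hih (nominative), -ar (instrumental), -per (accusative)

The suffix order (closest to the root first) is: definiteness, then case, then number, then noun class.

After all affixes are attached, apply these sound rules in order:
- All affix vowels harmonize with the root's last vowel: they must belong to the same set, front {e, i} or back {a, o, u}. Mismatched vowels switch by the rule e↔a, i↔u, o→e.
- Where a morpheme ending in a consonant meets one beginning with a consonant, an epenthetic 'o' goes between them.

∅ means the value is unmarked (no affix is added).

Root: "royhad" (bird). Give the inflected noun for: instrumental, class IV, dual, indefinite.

Attach definiteness indefinite -ah → royhadah.
Attach case instrumental -ar → royhadahar.
Attach number dual -dow → royhadahardow.
Attach noun class class IV -hi → royhadahardowhi.
Apply vowel harmony: royhadahardowhi → royhadahardowhu.
Apply epenthesis: royhadahardowhu → royhadaharodowohu.

royhadaharodowohu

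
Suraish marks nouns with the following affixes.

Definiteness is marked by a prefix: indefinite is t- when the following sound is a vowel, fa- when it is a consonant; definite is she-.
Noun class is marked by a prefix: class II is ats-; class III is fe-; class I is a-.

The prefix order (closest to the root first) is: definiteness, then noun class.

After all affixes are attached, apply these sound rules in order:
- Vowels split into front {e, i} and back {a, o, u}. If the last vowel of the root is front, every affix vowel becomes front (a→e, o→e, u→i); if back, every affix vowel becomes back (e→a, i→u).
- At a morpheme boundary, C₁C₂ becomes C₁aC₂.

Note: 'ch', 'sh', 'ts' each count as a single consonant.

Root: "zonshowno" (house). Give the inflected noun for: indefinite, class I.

afazonshowno

Attach definiteness indefinite fa- (before consonant 'z') → fazonshowno.
Attach noun class class I a- → afazonshowno.
Vowel harmony: no change.
Epenthesis: no change.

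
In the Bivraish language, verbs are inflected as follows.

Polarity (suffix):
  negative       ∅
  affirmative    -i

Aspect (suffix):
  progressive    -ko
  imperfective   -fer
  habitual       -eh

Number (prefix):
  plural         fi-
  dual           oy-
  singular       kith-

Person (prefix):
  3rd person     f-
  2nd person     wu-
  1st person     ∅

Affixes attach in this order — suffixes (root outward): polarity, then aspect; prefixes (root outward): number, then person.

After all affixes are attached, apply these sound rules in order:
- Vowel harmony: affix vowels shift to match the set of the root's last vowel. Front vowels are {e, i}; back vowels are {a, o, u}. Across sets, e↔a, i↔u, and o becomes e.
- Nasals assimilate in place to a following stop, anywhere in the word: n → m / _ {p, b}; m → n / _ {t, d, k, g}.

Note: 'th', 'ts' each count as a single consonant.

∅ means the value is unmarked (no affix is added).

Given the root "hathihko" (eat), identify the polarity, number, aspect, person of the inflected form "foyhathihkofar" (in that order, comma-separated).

negative, dual, imperfective, 3rd person

Segment: f-oy-hathihko-fer.
polarity: ∅ → negative.
number: oy- → dual.
aspect: -fer → imperfective.
person: f- → 3rd person.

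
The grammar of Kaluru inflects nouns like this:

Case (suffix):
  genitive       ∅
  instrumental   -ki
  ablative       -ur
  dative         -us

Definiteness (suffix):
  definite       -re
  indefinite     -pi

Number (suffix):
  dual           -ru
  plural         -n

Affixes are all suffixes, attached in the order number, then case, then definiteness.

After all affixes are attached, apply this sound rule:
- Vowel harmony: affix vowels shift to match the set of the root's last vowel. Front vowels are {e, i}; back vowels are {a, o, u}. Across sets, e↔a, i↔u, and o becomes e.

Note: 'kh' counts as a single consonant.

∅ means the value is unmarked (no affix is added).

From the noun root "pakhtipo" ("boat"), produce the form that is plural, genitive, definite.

Attach number plural -n → pakhtipon.
case = genitive: zero marking, form stays pakhtipon.
Attach definiteness definite -re → pakhtiponre.
Apply vowel harmony: pakhtiponre → pakhtiponra.

pakhtiponra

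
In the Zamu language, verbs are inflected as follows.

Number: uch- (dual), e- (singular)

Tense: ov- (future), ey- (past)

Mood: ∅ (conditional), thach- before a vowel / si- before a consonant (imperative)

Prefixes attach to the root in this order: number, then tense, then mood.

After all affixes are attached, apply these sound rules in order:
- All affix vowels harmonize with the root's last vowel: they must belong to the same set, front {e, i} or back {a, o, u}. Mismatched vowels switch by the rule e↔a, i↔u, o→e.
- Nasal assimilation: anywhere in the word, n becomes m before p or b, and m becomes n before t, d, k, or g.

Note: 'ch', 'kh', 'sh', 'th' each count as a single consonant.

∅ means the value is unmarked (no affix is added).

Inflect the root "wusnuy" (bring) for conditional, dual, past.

Attach number dual uch- → uchwusnuy.
Attach tense past ey- → eyuchwusnuy.
mood = conditional: zero marking, form stays eyuchwusnuy.
Apply vowel harmony: eyuchwusnuy → ayuchwusnuy.
Nasal assimilation: no change.

ayuchwusnuy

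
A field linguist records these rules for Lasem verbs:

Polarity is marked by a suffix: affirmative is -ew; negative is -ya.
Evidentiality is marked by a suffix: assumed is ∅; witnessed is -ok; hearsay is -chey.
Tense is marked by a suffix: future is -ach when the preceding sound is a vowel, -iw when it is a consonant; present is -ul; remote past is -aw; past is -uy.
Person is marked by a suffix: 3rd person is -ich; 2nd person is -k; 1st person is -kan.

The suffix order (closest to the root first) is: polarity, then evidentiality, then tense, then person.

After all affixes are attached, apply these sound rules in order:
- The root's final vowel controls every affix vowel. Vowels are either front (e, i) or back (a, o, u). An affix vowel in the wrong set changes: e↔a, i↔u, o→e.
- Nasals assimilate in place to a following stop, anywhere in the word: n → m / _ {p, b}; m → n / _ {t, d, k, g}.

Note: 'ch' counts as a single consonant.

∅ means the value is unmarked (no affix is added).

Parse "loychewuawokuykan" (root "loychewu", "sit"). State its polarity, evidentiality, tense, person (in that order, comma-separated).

affirmative, witnessed, past, 1st person

Segment: loychewu-ew-ok-uy-kan.
polarity: -ew → affirmative.
evidentiality: -ok → witnessed.
tense: -uy → past.
person: -kan → 1st person.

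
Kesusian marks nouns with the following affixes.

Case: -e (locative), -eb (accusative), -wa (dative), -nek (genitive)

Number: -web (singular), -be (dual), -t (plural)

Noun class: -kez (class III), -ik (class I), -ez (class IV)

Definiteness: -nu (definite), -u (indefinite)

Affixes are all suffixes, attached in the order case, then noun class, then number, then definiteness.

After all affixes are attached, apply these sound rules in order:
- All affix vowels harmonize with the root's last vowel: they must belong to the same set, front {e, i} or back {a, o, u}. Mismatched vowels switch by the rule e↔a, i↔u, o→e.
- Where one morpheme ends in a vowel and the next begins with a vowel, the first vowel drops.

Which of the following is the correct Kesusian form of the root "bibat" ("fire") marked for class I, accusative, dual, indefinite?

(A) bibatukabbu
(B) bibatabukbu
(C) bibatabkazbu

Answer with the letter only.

B

Attach case accusative -eb → bibateb.
Attach noun class class I -ik → bibatebik.
Attach number dual -be → bibatebikbe.
Attach definiteness indefinite -u → bibatebikbeu.
Apply vowel harmony: bibatebikbeu → bibatabukbau.
Apply vowel deletion: bibatabukbau → bibatabukbu.
So the correct form is bibatabukbu, option (B).
(A) bibatukabbu is wrong: it has the affixes in the wrong order.
(C) bibatabkazbu is wrong: it uses class III instead of class I for noun class.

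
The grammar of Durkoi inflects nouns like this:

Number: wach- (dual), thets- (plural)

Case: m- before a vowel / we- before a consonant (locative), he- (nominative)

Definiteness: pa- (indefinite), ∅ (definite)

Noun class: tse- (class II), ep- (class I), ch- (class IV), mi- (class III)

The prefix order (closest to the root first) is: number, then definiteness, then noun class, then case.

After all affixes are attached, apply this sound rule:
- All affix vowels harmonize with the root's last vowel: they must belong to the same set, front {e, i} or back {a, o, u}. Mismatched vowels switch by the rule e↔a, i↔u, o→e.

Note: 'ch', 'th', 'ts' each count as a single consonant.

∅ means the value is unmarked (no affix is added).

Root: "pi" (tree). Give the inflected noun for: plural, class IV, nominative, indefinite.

hechpethetspi

Attach number plural thets- → thetspi.
Attach definiteness indefinite pa- → pathetspi.
Attach noun class class IV ch- → chpathetspi.
Attach case nominative he- → hechpathetspi.
Apply vowel harmony: hechpathetspi → hechpethetspi.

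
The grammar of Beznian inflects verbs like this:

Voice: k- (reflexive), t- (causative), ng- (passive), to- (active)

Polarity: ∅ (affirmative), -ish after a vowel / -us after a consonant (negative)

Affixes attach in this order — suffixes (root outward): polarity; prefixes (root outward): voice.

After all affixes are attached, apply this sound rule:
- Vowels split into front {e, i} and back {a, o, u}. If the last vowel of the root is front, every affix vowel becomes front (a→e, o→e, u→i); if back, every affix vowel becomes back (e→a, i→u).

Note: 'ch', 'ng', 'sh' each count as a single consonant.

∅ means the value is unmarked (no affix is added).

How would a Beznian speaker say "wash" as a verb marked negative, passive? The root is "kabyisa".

Attach polarity negative -ish (after vowel 'a') → kabyisaish.
Attach voice passive ng- → ngkabyisaish.
Apply vowel harmony: ngkabyisaish → ngkabyisaush.

ngkabyisaush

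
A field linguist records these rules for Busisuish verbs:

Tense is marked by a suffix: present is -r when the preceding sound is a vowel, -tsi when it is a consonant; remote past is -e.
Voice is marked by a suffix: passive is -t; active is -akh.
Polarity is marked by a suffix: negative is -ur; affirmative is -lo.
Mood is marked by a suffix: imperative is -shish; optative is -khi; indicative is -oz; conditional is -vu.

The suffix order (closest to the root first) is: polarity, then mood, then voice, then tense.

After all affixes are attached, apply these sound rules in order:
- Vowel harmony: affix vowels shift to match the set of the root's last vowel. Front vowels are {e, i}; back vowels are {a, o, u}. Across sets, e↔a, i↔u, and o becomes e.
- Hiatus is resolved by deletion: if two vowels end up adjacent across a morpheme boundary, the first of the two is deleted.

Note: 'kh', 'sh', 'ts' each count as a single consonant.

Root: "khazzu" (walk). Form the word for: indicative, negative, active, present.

Attach polarity negative -ur → khazzuur.
Attach mood indicative -oz → khazzuuroz.
Attach voice active -akh → khazzuurozakh.
Attach tense present -tsi (after consonant 'kh') → khazzuurozakhtsi.
Apply vowel harmony: khazzuurozakhtsi → khazzuurozakhtsu.
Apply vowel deletion: khazzuurozakhtsu → khazzurozakhtsu.

khazzurozakhtsu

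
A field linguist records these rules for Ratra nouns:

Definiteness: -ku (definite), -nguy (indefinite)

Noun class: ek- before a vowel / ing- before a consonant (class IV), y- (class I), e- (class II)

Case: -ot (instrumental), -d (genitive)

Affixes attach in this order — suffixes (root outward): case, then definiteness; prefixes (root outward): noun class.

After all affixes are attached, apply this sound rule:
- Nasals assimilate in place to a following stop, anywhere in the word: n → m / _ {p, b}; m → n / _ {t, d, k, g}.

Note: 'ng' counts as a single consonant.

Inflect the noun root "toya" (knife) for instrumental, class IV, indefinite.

Attach case instrumental -ot → toyaot.
Attach definiteness indefinite -nguy → toyaotnguy.
Attach noun class class IV ing- (before consonant 't') → ingtoyaotnguy.
Nasal assimilation: no change.

ingtoyaotnguy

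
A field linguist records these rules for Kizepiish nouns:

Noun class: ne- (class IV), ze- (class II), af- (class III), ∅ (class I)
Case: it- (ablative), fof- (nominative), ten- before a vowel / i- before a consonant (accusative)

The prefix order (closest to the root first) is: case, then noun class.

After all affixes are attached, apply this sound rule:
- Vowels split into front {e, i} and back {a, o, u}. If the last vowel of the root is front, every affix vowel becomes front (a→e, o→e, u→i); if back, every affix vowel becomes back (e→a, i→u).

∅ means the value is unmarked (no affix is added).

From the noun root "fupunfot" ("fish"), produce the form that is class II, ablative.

Attach case ablative it- → itfupunfot.
Attach noun class class II ze- → zeitfupunfot.
Apply vowel harmony: zeitfupunfot → zautfupunfot.

zautfupunfot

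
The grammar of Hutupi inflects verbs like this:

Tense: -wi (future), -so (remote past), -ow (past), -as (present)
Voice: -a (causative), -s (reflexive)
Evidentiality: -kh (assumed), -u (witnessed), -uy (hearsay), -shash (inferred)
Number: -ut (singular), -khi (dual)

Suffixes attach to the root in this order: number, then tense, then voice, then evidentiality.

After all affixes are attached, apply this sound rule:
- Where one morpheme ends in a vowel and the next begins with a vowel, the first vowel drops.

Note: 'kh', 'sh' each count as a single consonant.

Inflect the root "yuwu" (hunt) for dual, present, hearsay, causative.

Attach number dual -khi → yuwukhi.
Attach tense present -as → yuwukhias.
Attach voice causative -a → yuwukhiasa.
Attach evidentiality hearsay -uy → yuwukhiasauy.
Apply vowel deletion: yuwukhiasauy → yuwukhasuy.

yuwukhasuy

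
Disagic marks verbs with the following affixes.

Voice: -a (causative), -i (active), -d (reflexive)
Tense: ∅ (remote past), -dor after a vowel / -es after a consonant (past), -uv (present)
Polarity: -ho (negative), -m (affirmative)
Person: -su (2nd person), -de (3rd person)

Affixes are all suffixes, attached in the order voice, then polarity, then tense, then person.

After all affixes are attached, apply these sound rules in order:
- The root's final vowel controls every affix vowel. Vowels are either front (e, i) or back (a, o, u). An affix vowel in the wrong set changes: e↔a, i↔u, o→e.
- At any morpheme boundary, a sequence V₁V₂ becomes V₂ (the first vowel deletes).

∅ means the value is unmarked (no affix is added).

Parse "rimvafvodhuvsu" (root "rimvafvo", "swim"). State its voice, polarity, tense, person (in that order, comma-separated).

reflexive, negative, present, 2nd person

Segment: rimvafvo-d-ho-uv-su.
voice: -d → reflexive.
polarity: -ho → negative.
tense: -uv → present.
person: -su → 2nd person.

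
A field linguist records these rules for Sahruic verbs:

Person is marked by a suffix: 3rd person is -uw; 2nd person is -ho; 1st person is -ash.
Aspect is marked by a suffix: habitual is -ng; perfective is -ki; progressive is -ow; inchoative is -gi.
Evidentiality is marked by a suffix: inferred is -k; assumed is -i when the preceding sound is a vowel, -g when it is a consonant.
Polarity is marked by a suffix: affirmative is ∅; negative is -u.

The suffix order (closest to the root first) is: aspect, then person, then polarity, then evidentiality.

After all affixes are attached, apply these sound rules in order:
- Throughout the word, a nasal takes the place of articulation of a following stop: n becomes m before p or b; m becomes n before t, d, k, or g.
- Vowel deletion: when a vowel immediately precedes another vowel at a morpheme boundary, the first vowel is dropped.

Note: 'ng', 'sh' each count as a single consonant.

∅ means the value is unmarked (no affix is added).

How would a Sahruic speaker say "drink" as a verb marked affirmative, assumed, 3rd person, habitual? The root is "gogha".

Attach aspect habitual -ng → goghang.
Attach person 3rd person -uw → goghanguw.
polarity = affirmative: zero marking, form stays goghanguw.
Attach evidentiality assumed -g (after consonant 'w') → goghanguwg.
Nasal assimilation: no change.
Vowel deletion: no change.

goghanguwg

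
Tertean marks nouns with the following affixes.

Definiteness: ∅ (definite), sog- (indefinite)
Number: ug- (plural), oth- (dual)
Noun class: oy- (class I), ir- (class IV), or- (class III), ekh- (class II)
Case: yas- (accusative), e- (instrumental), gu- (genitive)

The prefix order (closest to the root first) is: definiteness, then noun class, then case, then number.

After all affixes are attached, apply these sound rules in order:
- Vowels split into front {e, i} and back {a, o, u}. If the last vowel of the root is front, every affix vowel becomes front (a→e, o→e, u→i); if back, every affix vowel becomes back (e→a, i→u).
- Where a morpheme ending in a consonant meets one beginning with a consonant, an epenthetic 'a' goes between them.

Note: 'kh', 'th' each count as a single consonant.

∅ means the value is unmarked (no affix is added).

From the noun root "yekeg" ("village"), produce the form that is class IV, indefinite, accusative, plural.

igayesirasegayekeg

Attach definiteness indefinite sog- → sogyekeg.
Attach noun class class IV ir- → irsogyekeg.
Attach case accusative yas- → yasirsogyekeg.
Attach number plural ug- → ugyasirsogyekeg.
Apply vowel harmony: ugyasirsogyekeg → igyesirsegyekeg.
Apply epenthesis: igyesirsegyekeg → igayesirasegayekeg.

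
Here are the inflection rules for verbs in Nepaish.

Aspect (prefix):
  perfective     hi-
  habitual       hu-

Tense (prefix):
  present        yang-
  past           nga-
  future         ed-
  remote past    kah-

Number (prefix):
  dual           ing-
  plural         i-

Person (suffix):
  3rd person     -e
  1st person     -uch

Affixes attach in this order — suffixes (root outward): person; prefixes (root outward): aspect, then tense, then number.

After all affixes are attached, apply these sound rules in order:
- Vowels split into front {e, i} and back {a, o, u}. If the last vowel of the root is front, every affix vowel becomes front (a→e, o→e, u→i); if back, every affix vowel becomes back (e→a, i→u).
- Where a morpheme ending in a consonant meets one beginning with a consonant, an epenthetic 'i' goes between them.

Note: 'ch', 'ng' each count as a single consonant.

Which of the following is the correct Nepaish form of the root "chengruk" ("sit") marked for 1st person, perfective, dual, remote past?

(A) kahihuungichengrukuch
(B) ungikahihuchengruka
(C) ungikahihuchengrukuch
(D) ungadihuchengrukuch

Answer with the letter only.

C

Attach person 1st person -uch → chengrukuch.
Attach aspect perfective hi- → hichengrukuch.
Attach tense remote past kah- → kahhichengrukuch.
Attach number dual ing- → ingkahhichengrukuch.
Apply vowel harmony: ingkahhichengrukuch → ungkahhuchengrukuch.
Apply epenthesis: ungkahhuchengrukuch → ungikahihuchengrukuch.
So the correct form is ungikahihuchengrukuch, option (C).
(B) ungikahihuchengruka is wrong: it uses 3rd person instead of 1st person for person.
(D) ungadihuchengrukuch is wrong: it uses future instead of remote past for tense.
(A) kahihuungichengrukuch is wrong: it has the affixes in the wrong order.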